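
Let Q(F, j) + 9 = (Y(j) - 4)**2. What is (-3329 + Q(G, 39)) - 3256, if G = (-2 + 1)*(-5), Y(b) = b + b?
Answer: -1118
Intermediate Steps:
Y(b) = 2*b
G = 5 (G = -1*(-5) = 5)
Q(F, j) = -9 + (-4 + 2*j)**2 (Q(F, j) = -9 + (2*j - 4)**2 = -9 + (-4 + 2*j)**2)
(-3329 + Q(G, 39)) - 3256 = (-3329 + (-9 + 4*(-2 + 39)**2)) - 3256 = (-3329 + (-9 + 4*37**2)) - 3256 = (-3329 + (-9 + 4*1369)) - 3256 = (-3329 + (-9 + 5476)) - 3256 = (-3329 + 5467) - 3256 = 2138 - 3256 = -1118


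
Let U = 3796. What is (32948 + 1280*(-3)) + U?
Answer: 32904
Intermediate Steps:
(32948 + 1280*(-3)) + U = (32948 + 1280*(-3)) + 3796 = (32948 - 3840) + 3796 = 29108 + 3796 = 32904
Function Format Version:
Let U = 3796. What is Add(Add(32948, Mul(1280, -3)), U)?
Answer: 32904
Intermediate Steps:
Add(Add(32948, Mul(1280, -3)), U) = Add(Add(32948, Mul(1280, -3)), 3796) = Add(Add(32948, -3840), 3796) = Add(29108, 3796) = 32904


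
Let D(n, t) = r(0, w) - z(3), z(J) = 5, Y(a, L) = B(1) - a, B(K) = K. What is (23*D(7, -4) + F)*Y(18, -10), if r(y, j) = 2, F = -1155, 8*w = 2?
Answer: 20808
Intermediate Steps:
w = 1/4 (w = (1/8)*2 = 1/4 ≈ 0.25000)
Y(a, L) = 1 - a
D(n, t) = -3 (D(n, t) = 2 - 1*5 = 2 - 5 = -3)
(23*D(7, -4) + F)*Y(18, -10) = (23*(-3) - 1155)*(1 - 1*18) = (-69 - 1155)*(1 - 18) = -1224*(-17) = 20808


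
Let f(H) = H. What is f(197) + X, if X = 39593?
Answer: 39790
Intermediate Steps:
f(197) + X = 197 + 39593 = 39790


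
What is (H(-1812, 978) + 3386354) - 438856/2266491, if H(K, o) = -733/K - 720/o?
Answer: 251877617036241133/74380190644 ≈ 3.3864e+6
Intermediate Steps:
(H(-1812, 978) + 3386354) - 438856/2266491 = ((-733/(-1812) - 720/978) + 3386354) - 438856/2266491 = ((-733*(-1/1812) - 720*1/978) + 3386354) - 438856*1/2266491 = ((733/1812 - 120/163) + 3386354) - 438856/2266491 = (-97961/295356 + 3386354) - 438856/2266491 = 1000179874063/295356 - 438856/2266491 = 251877617036241133/74380190644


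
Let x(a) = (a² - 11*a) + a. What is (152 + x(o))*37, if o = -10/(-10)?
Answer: 5291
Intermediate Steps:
o = 1 (o = -10*(-⅒) = 1)
x(a) = a² - 10*a
(152 + x(o))*37 = (152 + 1*(-10 + 1))*37 = (152 + 1*(-9))*37 = (152 - 9)*37 = 143*37 = 5291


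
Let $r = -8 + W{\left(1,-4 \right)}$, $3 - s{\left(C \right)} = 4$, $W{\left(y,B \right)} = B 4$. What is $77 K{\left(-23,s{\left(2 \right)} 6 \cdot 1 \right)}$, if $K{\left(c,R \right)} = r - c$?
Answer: $-77$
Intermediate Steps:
$W{\left(y,B \right)} = 4 B$
$s{\left(C \right)} = -1$ ($s{\left(C \right)} = 3 - 4 = -1$)
$r = -24$ ($r = -8 + 4 \left(-4\right) = -8 - 16 = -24$)
$K{\left(c,R \right)} = -24 - c$
$77 K{\left(-23,s{\left(2 \right)} 6 \cdot 1 \right)} = 77 \left(-24 - -23\right) = 77 \left(-24 + 23\right) = 77 \left(-1\right) = -77$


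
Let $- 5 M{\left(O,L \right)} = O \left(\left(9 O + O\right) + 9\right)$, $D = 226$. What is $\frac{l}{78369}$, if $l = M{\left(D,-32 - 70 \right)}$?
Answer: $- \frac{512794}{391845} \approx -1.3087$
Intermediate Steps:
$M{\left(O,L \right)} = - \frac{O \left(9 + 10 O\right)}{5}$ ($M{\left(O,L \right)} = - \frac{O \left(\left(9 O + O\right) + 9\right)}{5} = - \frac{O \left(10 O + 9\right)}{5} = - \frac{O \left(9 + 10 O\right)}{5}$)
$l = - \frac{512794}{5}$ ($l = \left(- \frac{1}{5}\right) 226 \left(9 + 10 \cdot 226\right) = \left(- \frac{1}{5}\right) 226 \left(9 + 2260\right) = \left(- \frac{1}{5}\right) 226 \cdot 2269 = - \frac{512794}{5} \approx -1.0256 \cdot 10^{5}$)
$\frac{l}{78369} = - \frac{512794}{5 \cdot 78369} = \left(- \frac{512794}{5}\right) \frac{1}{78369} = - \frac{512794}{391845}$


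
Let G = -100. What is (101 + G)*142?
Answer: 142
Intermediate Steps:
(101 + G)*142 = (101 - 100)*142 = 1*142 = 142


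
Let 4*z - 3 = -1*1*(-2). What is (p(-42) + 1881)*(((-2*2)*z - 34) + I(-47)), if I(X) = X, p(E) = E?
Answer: -158154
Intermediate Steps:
z = 5/4 (z = 3/4 + (-1*1*(-2))/4 = 3/4 + (-1*(-2))/4 = 3/4 + (1/4)*2 = 3/4 + 1/2 = 5/4 ≈ 1.2500)
(p(-42) + 1881)*(((-2*2)*z - 34) + I(-47)) = (-42 + 1881)*((-2*2*(5/4) - 34) - 47) = 1839*((-4*5/4 - 34) - 47) = 1839*((-5 - 34) - 47) = 1839*(-39 - 47) = 1839*(-86) = -158154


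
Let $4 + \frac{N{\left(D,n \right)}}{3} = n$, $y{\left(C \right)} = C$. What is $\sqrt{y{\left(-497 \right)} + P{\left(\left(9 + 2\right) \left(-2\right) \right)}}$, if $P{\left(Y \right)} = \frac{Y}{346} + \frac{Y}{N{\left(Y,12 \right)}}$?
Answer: $\frac{i \sqrt{536545833}}{1038} \approx 22.315 i$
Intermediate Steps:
$N{\left(D,n \right)} = -12 + 3 n$
$P{\left(Y \right)} = \frac{185 Y}{4152}$ ($P{\left(Y \right)} = \frac{Y}{346} + \frac{Y}{-12 + 3 \cdot 12} = Y \frac{1}{346} + \frac{Y}{-12 + 36} = \frac{Y}{346} + \frac{Y}{24} = \frac{185 Y}{4152}$)
$\sqrt{y{\left(-497 \right)} + P{\left(\left(9 + 2\right) \left(-2\right) \right)}} = \sqrt{-497 + \frac{185 \left(9 + 2\right) \left(-2\right)}{4152}} = \sqrt{-497 + \frac{185 \cdot 11 \left(-2\right)}{4152}} = \sqrt{-497 + \frac{185}{4152} \left(-22\right)} = \sqrt{-497 - \frac{2035}{2076}} = \sqrt{- \frac{1033807}{2076}} = \frac{i \sqrt{536545833}}{1038}$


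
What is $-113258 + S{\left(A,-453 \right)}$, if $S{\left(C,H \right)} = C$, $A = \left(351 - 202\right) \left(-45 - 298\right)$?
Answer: $-164365$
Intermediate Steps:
$A = -51107$ ($A = 149 \left(-343\right) = -51107$)
$-113258 + S{\left(A,-453 \right)} = -113258 - 51107 = -164365$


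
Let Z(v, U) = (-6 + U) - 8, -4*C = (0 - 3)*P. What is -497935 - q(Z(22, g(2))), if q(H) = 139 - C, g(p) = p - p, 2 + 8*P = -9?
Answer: -15938401/32 ≈ -4.9808e+5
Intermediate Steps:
P = -11/8 (P = -¼ + (⅛)*(-9) = -¼ - 9/8 = -11/8 ≈ -1.3750)
C = -33/32 (C = -(0 - 3)*(-11)/(4*8) = -(-3)*(-11)/(4*8) = -¼*33/8 = -33/32 ≈ -1.0313)
g(p) = 0
Z(v, U) = -14 + U
q(H) = 4481/32 (q(H) = 139 - 1*(-33/32) = 139 + 33/32 = 4481/32)
-497935 - q(Z(22, g(2))) = -497935 - 1*4481/32 = -497935 - 4481/32 = -15938401/32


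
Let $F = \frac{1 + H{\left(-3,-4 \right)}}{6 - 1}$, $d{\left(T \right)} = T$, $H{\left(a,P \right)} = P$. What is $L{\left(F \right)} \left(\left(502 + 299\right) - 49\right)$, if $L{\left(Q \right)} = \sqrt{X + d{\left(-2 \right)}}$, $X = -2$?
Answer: $1504 i \approx 1504.0 i$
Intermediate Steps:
$F = - \frac{3}{5}$ ($F = \frac{1 - 4}{6 - 1} = - \frac{3}{5} \approx -0.6$)
$L{\left(Q \right)} = 2 i$ ($L{\left(Q \right)} = \sqrt{-2 - 2} = \sqrt{-4} = 2 i$)
$L{\left(F \right)} \left(\left(502 + 299\right) - 49\right) = 2 i \left(\left(502 + 299\right) - 49\right) = 2 i \left(801 - 49\right) = 2 i 752 = 1504 i$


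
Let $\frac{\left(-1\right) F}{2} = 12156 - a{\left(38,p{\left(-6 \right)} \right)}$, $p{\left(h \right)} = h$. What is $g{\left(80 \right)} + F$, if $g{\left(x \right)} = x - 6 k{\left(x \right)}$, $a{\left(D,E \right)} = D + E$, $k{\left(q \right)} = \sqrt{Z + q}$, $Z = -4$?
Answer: $-24168 - 12 \sqrt{19} \approx -24220.0$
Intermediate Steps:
$k{\left(q \right)} = \sqrt{-4 + q}$
$g{\left(x \right)} = x - 6 \sqrt{-4 + x}$
$F = -24248$ ($F = - 2 \left(12156 - \left(38 - 6\right)\right) = - 2 \left(12156 - 32\right) = \left(-2\right) 12124 = -24248$)
$g{\left(80 \right)} + F = \left(80 - 6 \sqrt{-4 + 80}\right) - 24248 = \left(80 - 6 \sqrt{76}\right) - 24248 = \left(80 - 6 \cdot 2 \sqrt{19}\right) - 24248 = \left(80 - 12 \sqrt{19}\right) - 24248 = -24168 - 12 \sqrt{19}$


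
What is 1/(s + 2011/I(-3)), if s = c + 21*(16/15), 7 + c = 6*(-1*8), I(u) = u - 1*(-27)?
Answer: 120/6143 ≈ 0.019534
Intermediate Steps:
I(u) = 27 + u (I(u) = u + 27 = 27 + u)
c = -55 (c = -7 + 6*(-1*8) = -7 + 6*(-8) = -7 - 48 = -55)
s = -163/5 (s = -55 + 21*(16/15) = -55 + 112/5 = -163/5 ≈ -32.600)
1/(s + 2011/I(-3)) = 1/(-163/5 + 2011/(27 - 3)) = 1/(-163/5 + 2011/24) = 1/(6143/120) = 120/6143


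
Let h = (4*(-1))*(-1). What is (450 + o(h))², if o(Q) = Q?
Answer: 206116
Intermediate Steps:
h = 4 (h = -4*(-1) = 4)
(450 + o(h))² = (450 + 4)² = 454² = 206116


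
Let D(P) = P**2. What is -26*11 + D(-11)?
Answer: -165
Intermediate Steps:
-26*11 + D(-11) = -26*11 + (-11)**2 = -286 + 121 = -165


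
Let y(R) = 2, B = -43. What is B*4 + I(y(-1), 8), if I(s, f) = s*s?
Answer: -168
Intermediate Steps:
I(s, f) = s**2
B*4 + I(y(-1), 8) = -43*4 + 2**2 = -172 + 4 = -168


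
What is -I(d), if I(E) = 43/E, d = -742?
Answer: 43/742 ≈ 0.057951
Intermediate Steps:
-I(d) = -43/(-742) = -43*(-1)/742 = -1*(-43/742) = 43/742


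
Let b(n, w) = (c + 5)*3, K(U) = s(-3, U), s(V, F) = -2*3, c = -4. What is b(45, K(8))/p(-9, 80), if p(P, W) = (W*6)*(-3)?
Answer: -1/480 ≈ -0.0020833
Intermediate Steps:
p(P, W) = -18*W (p(P, W) = (6*W)*(-3) = -18*W)
s(V, F) = -6
K(U) = -6
b(n, w) = 3 (b(n, w) = (-4 + 5)*3 = 1*3 = 3)
b(45, K(8))/p(-9, 80) = 3/((-18*80)) = 3/(-1440) = 3*(-1/1440) = -1/480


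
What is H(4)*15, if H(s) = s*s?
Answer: 240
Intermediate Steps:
H(s) = s²
H(4)*15 = 4²*15 = 16*15 = 240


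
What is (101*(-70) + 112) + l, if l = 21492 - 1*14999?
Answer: -465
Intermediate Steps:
l = 6493 (l = 21492 - 14999 = 6493)
(101*(-70) + 112) + l = (101*(-70) + 112) + 6493 = (-7070 + 112) + 6493 = -6958 + 6493 = -465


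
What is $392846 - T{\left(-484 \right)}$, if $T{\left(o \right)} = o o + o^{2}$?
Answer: $-75666$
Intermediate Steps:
$T{\left(o \right)} = 2 o^{2}$ ($T{\left(o \right)} = o^{2} + o^{2} = 2 o^{2}$)
$392846 - T{\left(-484 \right)} = 392846 - 2 \left(-484\right)^{2} = 392846 - 2 \cdot 234256 = 392846 - 468512 = -75666$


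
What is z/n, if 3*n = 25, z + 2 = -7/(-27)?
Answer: -47/225 ≈ -0.20889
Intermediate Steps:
z = -47/27 (z = -2 - 7/(-27) = -2 - 7*(-1/27) = -2 + 7/27 = -47/27 ≈ -1.7407)
n = 25/3 (n = (⅓)*25 = 25/3 ≈ 8.3333)
z/n = -47/(27*25/3) = -47/27*3/25 = -47/225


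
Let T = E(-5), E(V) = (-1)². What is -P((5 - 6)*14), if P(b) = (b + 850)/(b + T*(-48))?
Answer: 418/31 ≈ 13.484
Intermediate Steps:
E(V) = 1
T = 1
P(b) = (850 + b)/(-48 + b) (P(b) = (b + 850)/(b + 1*(-48)) = (850 + b)/(b - 48) = (850 + b)/(-48 + b))
-P((5 - 6)*14) = -(850 + (5 - 6)*14)/(-48 + (5 - 6)*14) = -(850 - 1*14)/(-48 - 1*14) = -(850 - 14)/(-48 - 14) = -836/(-62) = -(-1)*836/62 = -1*(-418/31) = 418/31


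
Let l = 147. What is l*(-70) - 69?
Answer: -10359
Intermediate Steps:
l*(-70) - 69 = 147*(-70) - 69 = -10290 - 69 = -10359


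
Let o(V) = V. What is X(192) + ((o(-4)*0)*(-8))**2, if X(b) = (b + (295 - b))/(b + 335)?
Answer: 295/527 ≈ 0.55977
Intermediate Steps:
X(b) = 295/(335 + b)
X(192) + ((o(-4)*0)*(-8))**2 = 295/(335 + 192) + (-4*0*(-8))**2 = 295/527 + (0*(-8))**2 = 295*(1/527) + 0**2 = 295/527 + 0 = 295/527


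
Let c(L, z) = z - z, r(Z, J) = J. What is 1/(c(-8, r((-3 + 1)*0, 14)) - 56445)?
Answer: -1/56445 ≈ -1.7716e-5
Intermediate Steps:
c(L, z) = 0
1/(c(-8, r((-3 + 1)*0, 14)) - 56445) = 1/(0 - 56445) = 1/(-56445) = -1/56445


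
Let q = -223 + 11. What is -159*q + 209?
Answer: 33917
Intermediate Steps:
q = -212
-159*q + 209 = -159*(-212) + 209 = 33708 + 209 = 33917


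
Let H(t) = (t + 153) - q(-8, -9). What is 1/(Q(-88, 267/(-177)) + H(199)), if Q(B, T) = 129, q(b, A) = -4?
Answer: 1/485 ≈ 0.0020619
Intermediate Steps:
H(t) = 157 + t (H(t) = (t + 153) - 1*(-4) = (153 + t) + 4 = 157 + t)
1/(Q(-88, 267/(-177)) + H(199)) = 1/(129 + (157 + 199)) = 1/(129 + 356) = 1/485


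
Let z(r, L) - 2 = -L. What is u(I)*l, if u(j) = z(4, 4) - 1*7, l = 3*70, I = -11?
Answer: -1890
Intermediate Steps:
l = 210
z(r, L) = 2 - L
u(j) = -9 (u(j) = (2 - 1*4) - 1*7 = (2 - 4) - 7 = -2 - 7 = -9)
u(I)*l = -9*210 = -1890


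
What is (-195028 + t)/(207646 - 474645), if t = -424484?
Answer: 619512/266999 ≈ 2.3203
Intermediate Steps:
(-195028 + t)/(207646 - 474645) = (-195028 - 424484)/(207646 - 474645) = -619512/(-266999) = -619512*(-1/266999) = 619512/266999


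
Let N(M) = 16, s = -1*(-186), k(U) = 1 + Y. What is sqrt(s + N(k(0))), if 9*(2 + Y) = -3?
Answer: sqrt(202) ≈ 14.213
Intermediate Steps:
Y = -7/3 (Y = -2 + (1/9)*(-3) = -2 - 1/3 = -7/3 ≈ -2.3333)
k(U) = -4/3 (k(U) = 1 - 7/3 = -4/3)
s = 186
sqrt(s + N(k(0))) = sqrt(186 + 16) = sqrt(202)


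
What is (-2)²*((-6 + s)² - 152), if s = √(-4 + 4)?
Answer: -464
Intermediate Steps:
s = 0 (s = √0 = 0)
(-2)²*((-6 + s)² - 152) = (-2)²*((-6 + 0)² - 152) = 4*((-6)² - 152) = 4*(36 - 152) = 4*(-116) = -464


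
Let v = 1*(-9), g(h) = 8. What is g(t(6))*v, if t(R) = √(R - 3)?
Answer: -72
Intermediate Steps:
t(R) = √(-3 + R)
v = -9
g(t(6))*v = 8*(-9) = -72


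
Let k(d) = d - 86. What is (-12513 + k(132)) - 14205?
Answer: -26672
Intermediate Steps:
k(d) = -86 + d
(-12513 + k(132)) - 14205 = (-12513 + (-86 + 132)) - 14205 = (-12513 + 46) - 14205 = -12467 - 14205 = -26672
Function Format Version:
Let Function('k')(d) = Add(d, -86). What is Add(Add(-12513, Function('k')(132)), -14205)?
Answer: -26672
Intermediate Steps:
Function('k')(d) = Add(-86, d)
Add(Add(-12513, Function('k')(132)), -14205) = Add(Add(-12513, Add(-86, 132)), -14205) = Add(Add(-12513, 46), -14205) = Add(-12467, -14205) = -26672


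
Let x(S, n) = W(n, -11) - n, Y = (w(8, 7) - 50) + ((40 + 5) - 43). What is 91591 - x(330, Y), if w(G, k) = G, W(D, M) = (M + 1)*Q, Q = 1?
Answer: 91561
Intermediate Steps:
W(D, M) = 1 + M (W(D, M) = (M + 1)*1 = (1 + M)*1 = 1 + M)
Y = -40 (Y = (8 - 50) + ((40 + 5) - 43) = -42 + (45 - 43) = -42 + 2 = -40)
x(S, n) = -10 - n (x(S, n) = (1 - 11) - n = -10 - n)
91591 - x(330, Y) = 91591 - (-10 - 1*(-40)) = 91591 - (-10 + 40) = 91591 - 1*30 = 91591 - 30 = 91561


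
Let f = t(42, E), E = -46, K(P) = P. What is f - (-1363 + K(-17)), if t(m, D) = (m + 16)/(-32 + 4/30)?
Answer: 329385/239 ≈ 1378.2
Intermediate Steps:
t(m, D) = -120/239 - 15*m/478 (t(m, D) = (16 + m)/(-32 + 4*(1/30)) = (16 + m)/(-32 + 2/15) = (16 + m)/(-478/15) = (16 + m)*(-15/478) = -120/239 - 15*m/478)
f = -435/239 (f = -120/239 - 15/478*42 = -120/239 - 315/239 = -435/239 ≈ -1.8201)
f - (-1363 + K(-17)) = -435/239 - (-1363 - 17) = -435/239 - 1*(-1380) = -435/239 + 1380 = 329385/239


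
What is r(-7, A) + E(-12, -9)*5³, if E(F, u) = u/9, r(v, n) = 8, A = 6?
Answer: -117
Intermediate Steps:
E(F, u) = u/9 (E(F, u) = u*(⅑) = u/9)
r(-7, A) + E(-12, -9)*5³ = 8 + ((⅑)*(-9))*5³ = 8 - 1*125 = 8 - 125 = -117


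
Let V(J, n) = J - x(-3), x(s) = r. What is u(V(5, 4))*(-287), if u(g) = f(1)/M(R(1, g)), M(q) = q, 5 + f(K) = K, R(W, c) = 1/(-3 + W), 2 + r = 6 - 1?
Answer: -2296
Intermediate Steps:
r = 3 (r = -2 + (6 - 1) = -2 + 5 = 3)
x(s) = 3
f(K) = -5 + K
V(J, n) = -3 + J (V(J, n) = J - 1*3 = J - 3 = -3 + J)
u(g) = 8 (u(g) = (-5 + 1)/(1/(-3 + 1)) = -4/(1/(-2)) = -4/(-1/2) = -4*(-2) = 8)
u(V(5, 4))*(-287) = 8*(-287) = -2296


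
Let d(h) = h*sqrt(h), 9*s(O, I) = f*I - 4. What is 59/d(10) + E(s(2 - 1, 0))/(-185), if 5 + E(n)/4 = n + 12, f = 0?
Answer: -236/1665 + 59*sqrt(10)/100 ≈ 1.7240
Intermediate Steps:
s(O, I) = -4/9 (s(O, I) = (0*I - 4)/9 = (0 - 4)/9 = (1/9)*(-4) = -4/9)
E(n) = 28 + 4*n (E(n) = -20 + 4*(n + 12) = -20 + 4*(12 + n) = -20 + (48 + 4*n) = 28 + 4*n)
d(h) = h**(3/2)
59/d(10) + E(s(2 - 1, 0))/(-185) = 59/(10**(3/2)) + (28 + 4*(-4/9))/(-185) = 59/((10*sqrt(10))) + (28 - 16/9)*(-1/185) = 59*(sqrt(10)/100) + (236/9)*(-1/185) = 59*sqrt(10)/100 - 236/1665 = -236/1665 + 59*sqrt(10)/100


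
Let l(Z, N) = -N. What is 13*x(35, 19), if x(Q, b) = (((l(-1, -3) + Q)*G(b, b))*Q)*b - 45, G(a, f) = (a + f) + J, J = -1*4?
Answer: 11168755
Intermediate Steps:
J = -4
G(a, f) = -4 + a + f (G(a, f) = (a + f) - 4 = -4 + a + f)
x(Q, b) = -45 + Q*b*(-4 + 2*b)*(3 + Q) (x(Q, b) = (((-1*(-3) + Q)*(-4 + b + b))*Q)*b - 45 = (((3 + Q)*(-4 + 2*b))*Q)*b - 45 = (((-4 + 2*b)*(3 + Q))*Q)*b - 45 = (Q*(-4 + 2*b)*(3 + Q))*b - 45 = Q*b*(-4 + 2*b)*(3 + Q) - 45 = -45 + Q*b*(-4 + 2*b)*(3 + Q))
13*x(35, 19) = 13*(-45 + 2*19*35²*(-2 + 19) + 6*35*19*(-2 + 19)) = 13*(-45 + 2*19*1225*17 + 6*35*19*17) = 13*(-45 + 791350 + 67830) = 13*859135 = 11168755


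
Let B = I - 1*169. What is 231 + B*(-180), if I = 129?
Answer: 7431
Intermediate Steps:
B = -40 (B = 129 - 1*169 = 129 - 169 = -40)
231 + B*(-180) = 231 - 40*(-180) = 231 + 7200 = 7431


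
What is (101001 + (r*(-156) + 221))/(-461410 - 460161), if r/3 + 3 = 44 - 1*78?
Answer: -16934/131653 ≈ -0.12863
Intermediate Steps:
r = -111 (r = -9 + 3*(44 - 1*78) = -9 + 3*(44 - 78) = -9 + 3*(-34) = -9 - 102 = -111)
(101001 + (r*(-156) + 221))/(-461410 - 460161) = (101001 + (-111*(-156) + 221))/(-461410 - 460161) = (101001 + (17316 + 221))/(-921571) = (101001 + 17537)*(-1/921571) = 118538*(-1/921571) = -16934/131653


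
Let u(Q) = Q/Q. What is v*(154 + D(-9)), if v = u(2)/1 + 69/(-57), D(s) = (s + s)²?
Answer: -1912/19 ≈ -100.63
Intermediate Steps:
u(Q) = 1
D(s) = 4*s² (D(s) = (2*s)² = 4*s²)
v = -4/19 (v = 1/1 + 69/(-57) = 1*1 + 69*(-1/57) = 1 - 23/19 = -4/19 ≈ -0.21053)
v*(154 + D(-9)) = -4*(154 + 4*(-9)²)/19 = -4*(154 + 4*81)/19 = -4*(154 + 324)/19 = -4/19*478 = -1912/19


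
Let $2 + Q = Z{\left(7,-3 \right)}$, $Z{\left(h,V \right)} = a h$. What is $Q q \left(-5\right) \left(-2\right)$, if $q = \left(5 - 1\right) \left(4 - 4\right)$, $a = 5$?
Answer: $0$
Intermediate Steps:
$Z{\left(h,V \right)} = 5 h$
$Q = 33$ ($Q = -2 + 5 \cdot 7 = -2 + 35 = 33$)
$q = 0$ ($q = 4 \cdot 0 = 0$)
$Q q \left(-5\right) \left(-2\right) = 33 \cdot 0 \left(-5\right) \left(-2\right) = 33 \cdot 0 \left(-2\right) = 0 \left(-2\right) = 0$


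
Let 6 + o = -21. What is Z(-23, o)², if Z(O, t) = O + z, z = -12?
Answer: 1225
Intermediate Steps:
o = -27 (o = -6 - 21 = -27)
Z(O, t) = -12 + O (Z(O, t) = O - 12 = -12 + O)
Z(-23, o)² = (-12 - 23)² = (-35)² = 1225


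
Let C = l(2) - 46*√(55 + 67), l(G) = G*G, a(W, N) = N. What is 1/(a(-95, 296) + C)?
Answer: -75/42038 - 23*√122/84076 ≈ -0.0048057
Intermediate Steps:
l(G) = G²
C = 4 - 46*√122 (C = 2² - 46*√(55 + 67) = 4 - 46*√122 ≈ -504.09)
1/(a(-95, 296) + C) = 1/(296 + (4 - 46*√122)) = 1/(300 - 46*√122)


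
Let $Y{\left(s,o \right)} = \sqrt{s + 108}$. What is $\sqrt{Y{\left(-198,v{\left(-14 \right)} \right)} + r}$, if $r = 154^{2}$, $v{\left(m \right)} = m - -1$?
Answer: $\sqrt{23716 + 3 i \sqrt{10}} \approx 154.0 + 0.031 i$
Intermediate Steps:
$v{\left(m \right)} = 1 + m$ ($v{\left(m \right)} = m + 1 = 1 + m$)
$Y{\left(s,o \right)} = \sqrt{108 + s}$
$r = 23716$
$\sqrt{Y{\left(-198,v{\left(-14 \right)} \right)} + r} = \sqrt{\sqrt{108 - 198} + 23716} = \sqrt{\sqrt{-90} + 23716} = \sqrt{3 i \sqrt{10} + 23716} = \sqrt{23716 + 3 i \sqrt{10}}$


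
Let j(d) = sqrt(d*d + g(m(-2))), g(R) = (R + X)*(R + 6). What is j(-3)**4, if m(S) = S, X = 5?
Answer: 441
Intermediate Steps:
g(R) = (5 + R)*(6 + R) (g(R) = (R + 5)*(R + 6) = (5 + R)*(6 + R))
j(d) = sqrt(12 + d**2) (j(d) = sqrt(d*d + (30 + (-2)**2 + 11*(-2))) = sqrt(d**2 + (30 + 4 - 22)) = sqrt(d**2 + 12) = sqrt(12 + d**2))
j(-3)**4 = (sqrt(12 + (-3)**2))**4 = (sqrt(12 + 9))**4 = (sqrt(21))**4 = 441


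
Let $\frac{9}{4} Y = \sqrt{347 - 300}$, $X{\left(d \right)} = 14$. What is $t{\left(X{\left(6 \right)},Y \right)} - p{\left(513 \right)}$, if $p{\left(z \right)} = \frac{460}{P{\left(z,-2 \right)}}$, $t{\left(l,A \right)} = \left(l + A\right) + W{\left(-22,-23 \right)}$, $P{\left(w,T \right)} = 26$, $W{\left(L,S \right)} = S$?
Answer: $- \frac{347}{13} + \frac{4 \sqrt{47}}{9} \approx -23.645$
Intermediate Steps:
$Y = \frac{4 \sqrt{47}}{9}$ ($Y = \frac{4 \sqrt{347 - 300}}{9} = \frac{4 \sqrt{47}}{9} \approx 3.047$)
$t{\left(l,A \right)} = -23 + A + l$ ($t{\left(l,A \right)} = \left(l + A\right) - 23 = \left(A + l\right) - 23 = -23 + A + l$)
$p{\left(z \right)} = \frac{230}{13}$ ($p{\left(z \right)} = \frac{460}{26} = 460 \cdot \frac{1}{26} = \frac{230}{13}$)
$t{\left(X{\left(6 \right)},Y \right)} - p{\left(513 \right)} = \left(-23 + \frac{4 \sqrt{47}}{9} + 14\right) - \frac{230}{13} = \left(-9 + \frac{4 \sqrt{47}}{9}\right) - \frac{230}{13} = - \frac{347}{13} + \frac{4 \sqrt{47}}{9}$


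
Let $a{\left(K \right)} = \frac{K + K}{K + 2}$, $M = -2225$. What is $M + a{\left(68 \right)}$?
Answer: $- \frac{77807}{35} \approx -2223.1$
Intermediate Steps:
$a{\left(K \right)} = \frac{2 K}{2 + K}$
$M + a{\left(68 \right)} = -2225 + 2 \cdot 68 \frac{1}{2 + 68} = -2225 + 2 \cdot 68 \cdot \frac{1}{70} = -2225 + \frac{68}{35} = - \frac{77807}{35}$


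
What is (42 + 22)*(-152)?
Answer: -9728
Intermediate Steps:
(42 + 22)*(-152) = 64*(-152) = -9728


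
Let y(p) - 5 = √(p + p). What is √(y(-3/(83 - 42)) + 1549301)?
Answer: √(2604383386 + 41*I*√246)/41 ≈ 1244.7 + 0.00015367*I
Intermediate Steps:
y(p) = 5 + √2*√p (y(p) = 5 + √(p + p) = 5 + √(2*p) = 5 + √2*√p)
√(y(-3/(83 - 42)) + 1549301) = √((5 + √2*√(-3/(83 - 42))) + 1549301) = √((5 + √2*√(-3/41)) + 1549301) = √((5 + √2*(I*√123/41)) + 1549301) = √((5 + I*√246/41) + 1549301) = √(1549306 + I*√246/41)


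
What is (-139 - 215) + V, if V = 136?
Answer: -218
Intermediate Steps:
(-139 - 215) + V = (-139 - 215) + 136 = -354 + 136 = -218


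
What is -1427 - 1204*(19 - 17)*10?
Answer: -25507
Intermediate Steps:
-1427 - 1204*(19 - 17)*10 = -1427 - 2408*10 = -1427 - 1204*20 = -1427 - 24080 = -25507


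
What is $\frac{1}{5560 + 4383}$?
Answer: $\frac{1}{9943} \approx 0.00010057$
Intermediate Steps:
$\frac{1}{5560 + 4383} = \frac{1}{9943}$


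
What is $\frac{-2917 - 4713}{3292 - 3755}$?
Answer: $\frac{7630}{463} \approx 16.479$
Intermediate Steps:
$\frac{-2917 - 4713}{3292 - 3755} = - \frac{7630}{-463} = \left(-7630\right) \left(- \frac{1}{463}\right) = \frac{7630}{463}$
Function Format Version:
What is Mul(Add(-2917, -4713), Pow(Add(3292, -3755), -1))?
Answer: Rational(7630, 463) ≈ 16.479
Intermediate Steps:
Mul(Add(-2917, -4713), Pow(Add(3292, -3755), -1)) = Mul(-7630, Pow(-463, -1)) = Mul(-7630, Rational(-1, 463)) = Rational(7630, 463)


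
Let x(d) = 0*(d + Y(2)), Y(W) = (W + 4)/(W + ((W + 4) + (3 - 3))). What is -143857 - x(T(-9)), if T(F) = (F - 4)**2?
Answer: -143857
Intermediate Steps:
T(F) = (-4 + F)**2
Y(W) = (4 + W)/(4 + 2*W) (Y(W) = (4 + W)/(W + ((4 + W) + 0)) = (4 + W)/(W + (4 + W)) = (4 + W)/(4 + 2*W))
x(d) = 0 (x(d) = 0*(d + (4 + 2)/(2*(2 + 2))) = 0*(d + (1/2)*6/4) = 0*(d + (1/2)*(1/4)*6) = 0*(d + 3/4) = 0*(3/4 + d) = 0)
-143857 - x(T(-9)) = -143857 - 1*0 = -143857 + 0 = -143857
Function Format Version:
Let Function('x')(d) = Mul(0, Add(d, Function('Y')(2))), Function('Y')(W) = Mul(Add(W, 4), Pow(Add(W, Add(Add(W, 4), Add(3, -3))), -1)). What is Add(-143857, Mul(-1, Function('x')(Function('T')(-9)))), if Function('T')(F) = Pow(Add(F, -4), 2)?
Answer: -143857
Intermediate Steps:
Function('T')(F) = Pow(Add(-4, F), 2)
Function('Y')(W) = Mul(Pow(Add(4, Mul(2, W)), -1), Add(4, W)) (Function('Y')(W) = Mul(Add(4, W), Pow(Add(W, Add(Add(4, W), 0)), -1)) = Mul(Add(4, W), Pow(Add(W, Add(4, W)), -1)) = Mul(Add(4, W), Pow(Add(4, Mul(2, W)), -1)) = Mul(Pow(Add(4, Mul(2, W)), -1), Add(4, W)))
Function('x')(d) = 0 (Function('x')(d) = Mul(0, Add(d, Mul(Rational(1, 2), Pow(Add(2, 2), -1), Add(4, 2)))) = Mul(0, Add(d, Mul(Rational(1, 2), Pow(4, -1), 6))) = Mul(0, Add(d, Mul(Rational(1, 2), Rational(1, 4), 6))) = Mul(0, Add(d, Rational(3, 4))) = Mul(0, Add(Rational(3, 4), d)) = 0)
Add(-143857, Mul(-1, Function('x')(Function('T')(-9)))) = Add(-143857, Mul(-1, 0)) = Add(-143857, 0) = -143857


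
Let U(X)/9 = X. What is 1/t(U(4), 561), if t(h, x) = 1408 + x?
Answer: 1/1969 ≈ 0.00050787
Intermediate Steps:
U(X) = 9*X
1/t(U(4), 561) = 1/(1408 + 561) = 1/1969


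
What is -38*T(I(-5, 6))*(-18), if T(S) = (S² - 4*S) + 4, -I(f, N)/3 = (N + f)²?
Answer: 17100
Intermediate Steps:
I(f, N) = -3*(N + f)²
T(S) = 4 + S² - 4*S
-38*T(I(-5, 6))*(-18) = -38*(4 + (-3*(6 - 5)²)² - (-12)*(6 - 5)²)*(-18) = -38*(4 + (-3*1²)² - (-12)*1²)*(-18) = -38*(4 + (-3*1)² - (-12))*(-18) = -38*(4 + (-3)² - 4*(-3))*(-18) = -38*(4 + 9 + 12)*(-18) = -38*25*(-18) = -950*(-18) = 17100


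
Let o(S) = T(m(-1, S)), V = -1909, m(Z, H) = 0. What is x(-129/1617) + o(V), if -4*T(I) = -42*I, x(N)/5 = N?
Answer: -215/539 ≈ -0.39889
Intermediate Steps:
x(N) = 5*N
T(I) = 21*I/2 (T(I) = -(-21)*I/2 = 21*I/2)
o(S) = 0 (o(S) = (21/2)*0 = 0)
x(-129/1617) + o(V) = 5*(-129/1617) + 0 = 5*(-129*1/1617) + 0 = 5*(-43/539) + 0 = -215/539 + 0 = -215/539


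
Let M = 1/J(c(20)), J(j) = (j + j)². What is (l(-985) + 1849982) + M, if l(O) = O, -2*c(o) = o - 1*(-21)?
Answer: 3108163958/1681 ≈ 1.8490e+6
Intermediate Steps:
c(o) = -21/2 - o/2 (c(o) = -(o - 1*(-21))/2 = -(o + 21)/2 = -(21 + o)/2 = -21/2 - o/2)
J(j) = 4*j² (J(j) = (2*j)² = 4*j²)
M = 1/1681 (M = 1/(4*(-21/2 - ½*20)²) = 1/(4*(-21/2 - 10)²) = 1/(4*(-41/2)²) = 1/(4*(1681/4)) = 1/1681 ≈ 0.00059488)
(l(-985) + 1849982) + M = (-985 + 1849982) + 1/1681 = 1848997 + 1/1681 = 3108163958/1681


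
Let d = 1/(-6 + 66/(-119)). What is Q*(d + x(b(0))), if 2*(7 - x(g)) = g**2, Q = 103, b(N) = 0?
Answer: 550123/780 ≈ 705.29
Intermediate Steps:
x(g) = 7 - g**2/2
d = -119/780 (d = 1/(-6 + 66*(-1/119)) = 1/(-6 - 66/119) = 1/(-780/119) = -119/780 ≈ -0.15256)
Q*(d + x(b(0))) = 103*(-119/780 + (7 - 1/2*0**2)) = 103*(-119/780 + (7 - 1/2*0)) = 103*(-119/780 + (7 + 0)) = 103*(-119/780 + 7) = 103*(5341/780) = 550123/780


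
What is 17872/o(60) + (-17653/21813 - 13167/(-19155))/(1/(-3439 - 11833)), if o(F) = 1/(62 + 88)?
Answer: 373630389208256/139276005 ≈ 2.6827e+6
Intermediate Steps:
o(F) = 1/150
17872/o(60) + (-17653/21813 - 13167/(-19155))/(1/(-3439 - 11833)) = 17872/(1/150) + (-17653/21813 - 13167/(-19155))/(1/(-3439 - 11833)) = 17872*150 + (-17653*1/21813 - 13167*(-1/19155))/(1/(-15272)) = 2680800 + (-17653/21813 + 4389/6385)/(-1/15272) = 2680800 - 16977148/139276005*(-15272) = 2680800 + 259275004256/139276005 = 373630389208256/139276005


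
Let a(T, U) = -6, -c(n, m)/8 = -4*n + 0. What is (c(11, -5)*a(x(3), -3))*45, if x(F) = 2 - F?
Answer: -95040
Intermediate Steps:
c(n, m) = 32*n (c(n, m) = -8*(-4*n + 0) = -(-32)*n = 32*n)
(c(11, -5)*a(x(3), -3))*45 = ((32*11)*(-6))*45 = (352*(-6))*45 = -2112*45 = -95040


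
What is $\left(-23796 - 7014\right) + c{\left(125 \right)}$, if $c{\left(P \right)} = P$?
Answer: $-30685$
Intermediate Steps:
$\left(-23796 - 7014\right) + c{\left(125 \right)} = \left(-23796 - 7014\right) + 125 = -30810 + 125 = -30685$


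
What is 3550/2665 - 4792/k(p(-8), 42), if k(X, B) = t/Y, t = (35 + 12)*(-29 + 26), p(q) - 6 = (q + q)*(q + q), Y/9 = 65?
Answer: 498089890/25051 ≈ 19883.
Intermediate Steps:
Y = 585 (Y = 9*65 = 585)
p(q) = 6 + 4*q**2 (p(q) = 6 + (q + q)*(q + q) = 6 + (2*q)*(2*q) = 6 + 4*q**2)
t = -141 (t = 47*(-3) = -141)
k(X, B) = -47/195 (k(X, B) = -141/585 = -141*1/585 = -47/195)
3550/2665 - 4792/k(p(-8), 42) = 3550/2665 - 4792/(-47/195) = 3550*(1/2665) - 4792*(-195/47) = 710/533 + 934440/47 = 498089890/25051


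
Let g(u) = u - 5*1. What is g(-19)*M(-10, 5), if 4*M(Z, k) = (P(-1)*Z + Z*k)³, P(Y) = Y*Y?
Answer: 1296000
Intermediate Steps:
P(Y) = Y²
g(u) = -5 + u (g(u) = u - 5 = -5 + u)
M(Z, k) = (Z + Z*k)³/4 (M(Z, k) = ((-1)²*Z + Z*k)³/4 = (1*Z + Z*k)³/4 = (Z + Z*k)³/4)
g(-19)*M(-10, 5) = (-5 - 19)*((¼)*(-10)³*(1 + 5)³) = -6*(-1000)*6³ = -6*(-1000)*216 = -24*(-54000) = 1296000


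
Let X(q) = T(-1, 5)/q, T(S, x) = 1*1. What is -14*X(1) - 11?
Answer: -25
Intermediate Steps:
T(S, x) = 1
X(q) = 1/q
-14*X(1) - 11 = -14/1 - 11 = -14*1 - 11 = -14 - 11 = -25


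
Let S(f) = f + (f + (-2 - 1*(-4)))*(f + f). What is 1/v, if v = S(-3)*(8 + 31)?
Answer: 1/117 ≈ 0.0085470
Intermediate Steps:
S(f) = f + 2*f*(2 + f) (S(f) = f + (f + (-2 + 4))*(2*f) = f + (f + 2)*(2*f) = f + (2 + f)*(2*f) = f + 2*f*(2 + f))
v = 117 (v = (-3*(5 + 2*(-3)))*(8 + 31) = -3*(5 - 6)*39 = -3*(-1)*39 = 3*39 = 117)
1/v = 1/117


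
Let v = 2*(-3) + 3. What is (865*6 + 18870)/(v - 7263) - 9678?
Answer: -11724068/1211 ≈ -9681.3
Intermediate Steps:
v = -3 (v = -6 + 3 = -3)
(865*6 + 18870)/(v - 7263) - 9678 = (865*6 + 18870)/(-3 - 7263) - 9678 = (5190 + 18870)/(-7266) - 9678 = 24060*(-1/7266) - 9678 = -4010/1211 - 9678 = -11724068/1211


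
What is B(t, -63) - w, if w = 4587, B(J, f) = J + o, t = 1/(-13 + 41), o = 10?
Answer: -128155/28 ≈ -4577.0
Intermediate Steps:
t = 1/28 ≈ 0.035714
B(J, f) = 10 + J (B(J, f) = J + 10 = 10 + J)
B(t, -63) - w = (10 + 1/28) - 1*4587 = 281/28 - 4587 = -128155/28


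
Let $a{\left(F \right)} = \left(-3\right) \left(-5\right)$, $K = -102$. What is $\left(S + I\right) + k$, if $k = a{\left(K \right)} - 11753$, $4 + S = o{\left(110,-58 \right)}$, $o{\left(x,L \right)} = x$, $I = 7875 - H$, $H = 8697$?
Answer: $-12454$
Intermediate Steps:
$a{\left(F \right)} = 15$
$I = -822$ ($I = 7875 - 8697 = -822$)
$S = 106$ ($S = -4 + 110 = 106$)
$k = -11738$ ($k = 15 - 11753 = -11738$)
$\left(S + I\right) + k = \left(106 - 822\right) - 11738 = -716 - 11738 = -12454$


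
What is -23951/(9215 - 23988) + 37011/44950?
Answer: 1623360953/664046350 ≈ 2.4446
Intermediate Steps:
-23951/(9215 - 23988) + 37011/44950 = -23951/(-14773) + 37011*(1/44950) = -23951*(-1/14773) + 37011/44950 = 23951/14773 + 37011/44950 = 1623360953/664046350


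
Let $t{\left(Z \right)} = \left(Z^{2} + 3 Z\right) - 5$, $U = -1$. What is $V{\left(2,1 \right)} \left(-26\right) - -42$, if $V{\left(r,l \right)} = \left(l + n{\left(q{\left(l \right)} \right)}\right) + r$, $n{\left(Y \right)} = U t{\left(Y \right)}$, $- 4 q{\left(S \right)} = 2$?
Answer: $- \frac{397}{2} \approx -198.5$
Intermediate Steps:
$t{\left(Z \right)} = -5 + Z^{2} + 3 Z$
$q{\left(S \right)} = - \frac{1}{2}$ ($q{\left(S \right)} = \left(- \frac{1}{4}\right) 2 = - \frac{1}{2}$)
$n{\left(Y \right)} = 5 - Y^{2} - 3 Y$ ($n{\left(Y \right)} = - (-5 + Y^{2} + 3 Y) = 5 - Y^{2} - 3 Y$)
$V{\left(r,l \right)} = \frac{25}{4} + l + r$ ($V{\left(r,l \right)} = \left(l - - \frac{25}{4}\right) + r = \left(l + \left(5 - \frac{1}{4} + \frac{3}{2}\right)\right) + r = \left(l + \frac{25}{4}\right) + r = \left(\frac{25}{4} + l\right) + r = \frac{25}{4} + l + r$)
$V{\left(2,1 \right)} \left(-26\right) - -42 = \left(\frac{25}{4} + 1 + 2\right) \left(-26\right) - -42 = \frac{37}{4} \left(-26\right) + 42 = - \frac{481}{2} + 42 = - \frac{397}{2}$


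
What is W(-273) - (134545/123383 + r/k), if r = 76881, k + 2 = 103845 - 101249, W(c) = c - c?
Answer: -9834818153/320055502 ≈ -30.728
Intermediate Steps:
W(c) = 0
k = 2594 (k = -2 + (103845 - 101249) = -2 + 2596 = 2594)
W(-273) - (134545/123383 + r/k) = 0 - (134545/123383 + 76881/2594) = 0 - 1*9834818153/320055502 = 0 - 9834818153/320055502 = -9834818153/320055502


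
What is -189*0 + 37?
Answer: 37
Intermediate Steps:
-189*0 + 37 = -21*0 + 37 = 0 + 37 = 37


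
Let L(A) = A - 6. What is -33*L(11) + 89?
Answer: -76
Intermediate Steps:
L(A) = -6 + A
-33*L(11) + 89 = -33*(-6 + 11) + 89 = -33*5 + 89 = -165 + 89 = -76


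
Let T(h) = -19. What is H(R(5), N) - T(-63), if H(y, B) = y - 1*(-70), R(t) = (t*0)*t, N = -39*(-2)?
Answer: 89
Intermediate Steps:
N = 78
R(t) = 0 (R(t) = 0*t = 0)
H(y, B) = 70 + y (H(y, B) = y + 70 = 70 + y)
H(R(5), N) - T(-63) = (70 + 0) - 1*(-19) = 70 + 19 = 89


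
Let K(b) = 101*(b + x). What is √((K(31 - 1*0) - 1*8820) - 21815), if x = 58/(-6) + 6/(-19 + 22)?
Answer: 19*I*√705/3 ≈ 168.16*I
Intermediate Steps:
x = -23/3 (x = 58*(-⅙) + 6/3 = -29/3 + 6*(⅓) = -29/3 + 2 = -23/3 ≈ -7.6667)
K(b) = -2323/3 + 101*b (K(b) = 101*(b - 23/3) = 101*(-23/3 + b) = -2323/3 + 101*b)
√((K(31 - 1*0) - 1*8820) - 21815) = √(((-2323/3 + 101*(31 - 1*0)) - 1*8820) - 21815) = √(((-2323/3 + 101*(31 + 0)) - 8820) - 21815) = √(((-2323/3 + 101*31) - 8820) - 21815) = √(((-2323/3 + 3131) - 8820) - 21815) = √((7070/3 - 8820) - 21815) = √(-19390/3 - 21815) = √(-84835/3) = 19*I*√705/3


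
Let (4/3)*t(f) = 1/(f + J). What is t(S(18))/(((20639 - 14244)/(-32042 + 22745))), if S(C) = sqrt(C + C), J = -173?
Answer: 27891/4271860 ≈ 0.0065290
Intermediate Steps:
S(C) = sqrt(2)*sqrt(C) (S(C) = sqrt(2*C) = sqrt(2)*sqrt(C))
t(f) = 3/(4*(-173 + f)) (t(f) = 3/(4*(f - 173)) = 3/(4*(-173 + f)))
t(S(18))/(((20639 - 14244)/(-32042 + 22745))) = (3/(4*(-173 + sqrt(2)*sqrt(18))))/(((20639 - 14244)/(-32042 + 22745))) = (3/(4*(-173 + sqrt(2)*(3*sqrt(2)))))/((6395/(-9297))) = (3/(4*(-173 + 6)))/((6395*(-1/9297))) = ((3/4)/(-167))/(-6395/9297) = ((3/4)*(-1/167))*(-9297/6395) = -3/668*(-9297/6395) = 27891/4271860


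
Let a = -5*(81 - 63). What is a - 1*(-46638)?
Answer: 46548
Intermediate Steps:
a = -90 (a = -5*18 = -90)
a - 1*(-46638) = -90 - 1*(-46638) = -90 + 46638 = 46548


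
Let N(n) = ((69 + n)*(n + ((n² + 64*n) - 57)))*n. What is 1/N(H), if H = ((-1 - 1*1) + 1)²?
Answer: 1/630 ≈ 0.0015873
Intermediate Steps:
H = 1 (H = ((-1 - 1) + 1)² = (-2 + 1)² = (-1)² = 1)
N(n) = n*(69 + n)*(-57 + n² + 65*n) (N(n) = ((69 + n)*(n + (-57 + n² + 64*n)))*n = ((69 + n)*(-57 + n² + 65*n))*n = n*(69 + n)*(-57 + n² + 65*n))
1/N(H) = 1/(1*(-3933 + 1³ + 134*1² + 4428*1)) = 1/(1*(-3933 + 1 + 134*1 + 4428)) = 1/(1*(-3933 + 1 + 134 + 4428)) = 1/(1*630) = 1/630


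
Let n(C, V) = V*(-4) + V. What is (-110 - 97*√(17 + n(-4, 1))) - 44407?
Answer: -44517 - 97*√14 ≈ -44880.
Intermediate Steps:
n(C, V) = -3*V (n(C, V) = -4*V + V = -3*V)
(-110 - 97*√(17 + n(-4, 1))) - 44407 = (-110 - 97*√(17 - 3*1)) - 44407 = (-110 - 97*√(17 - 3)) - 44407 = (-110 - 97*√14) - 44407 = -44517 - 97*√14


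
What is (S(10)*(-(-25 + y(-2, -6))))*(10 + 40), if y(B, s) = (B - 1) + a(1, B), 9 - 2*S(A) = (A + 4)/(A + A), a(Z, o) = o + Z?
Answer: 12035/2 ≈ 6017.5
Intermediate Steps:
a(Z, o) = Z + o
S(A) = 9/2 - (4 + A)/(4*A) (S(A) = 9/2 - (A + 4)/(2*(A + A)) = 9/2 - (4 + A)/(2*(2*A)) = 9/2 - (4 + A)*1/(2*A)/2 = 9/2 - (4 + A)/(4*A))
y(B, s) = 2*B (y(B, s) = (B - 1) + (1 + B) = (-1 + B) + (1 + B) = 2*B)
(S(10)*(-(-25 + y(-2, -6))))*(10 + 40) = ((17/4 - 1/10)*(-(-25 + 2*(-2))))*(10 + 40) = ((17/4 - 1*⅒)*(-(-25 - 4)))*50 = ((17/4 - ⅒)*(-1*(-29)))*50 = ((83/20)*29)*50 = (2407/20)*50 = 12035/2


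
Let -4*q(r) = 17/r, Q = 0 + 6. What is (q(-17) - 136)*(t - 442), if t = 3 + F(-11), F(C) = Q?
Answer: 235119/4 ≈ 58780.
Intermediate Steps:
Q = 6
F(C) = 6
q(r) = -17/(4*r)
t = 9 (t = 3 + 6 = 9)
(q(-17) - 136)*(t - 442) = (-17/4/(-17) - 136)*(9 - 442) = (-17/4*(-1/17) - 136)*(-433) = (1/4 - 136)*(-433) = -543/4*(-433) = 235119/4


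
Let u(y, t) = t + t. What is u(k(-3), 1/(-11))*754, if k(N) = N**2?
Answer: -1508/11 ≈ -137.09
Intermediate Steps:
u(y, t) = 2*t
u(k(-3), 1/(-11))*754 = (2/(-11))*754 = (2*(-1/11))*754 = -2/11*754 = -1508/11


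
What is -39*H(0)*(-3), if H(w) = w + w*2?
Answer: 0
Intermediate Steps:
H(w) = 3*w (H(w) = w + 2*w = 3*w)
-39*H(0)*(-3) = -117*0*(-3) = -39*0*(-3) = 0*(-3) = 0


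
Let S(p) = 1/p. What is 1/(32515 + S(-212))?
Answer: 212/6893179 ≈ 3.0755e-5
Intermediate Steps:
1/(32515 + S(-212)) = 1/(32515 + 1/(-212)) = 1/(32515 - 1/212) = 1/(6893179/212) = 212/6893179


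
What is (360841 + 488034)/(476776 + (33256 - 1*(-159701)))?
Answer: 848875/669733 ≈ 1.2675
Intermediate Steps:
(360841 + 488034)/(476776 + (33256 - 1*(-159701))) = 848875/(476776 + (33256 + 159701)) = 848875/(476776 + 192957) = 848875/669733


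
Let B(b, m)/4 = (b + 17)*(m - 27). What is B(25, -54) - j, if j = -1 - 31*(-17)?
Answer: -14134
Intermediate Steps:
j = 526 (j = -1 + 527 = 526)
B(b, m) = 4*(-27 + m)*(17 + b) (B(b, m) = 4*((b + 17)*(m - 27)) = 4*((17 + b)*(-27 + m)) = 4*((-27 + m)*(17 + b)) = 4*(-27 + m)*(17 + b))
B(25, -54) - j = (-1836 - 108*25 + 68*(-54) + 4*25*(-54)) - 1*526 = (-1836 - 2700 - 3672 - 5400) - 526 = -13608 - 526 = -14134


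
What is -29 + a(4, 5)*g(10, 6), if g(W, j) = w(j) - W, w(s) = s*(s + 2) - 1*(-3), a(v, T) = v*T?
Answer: 791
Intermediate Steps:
a(v, T) = T*v
w(s) = 3 + s*(2 + s) (w(s) = s*(2 + s) + 3 = 3 + s*(2 + s))
g(W, j) = 3 + j² - W + 2*j (g(W, j) = (3 + j² + 2*j) - W = 3 + j² - W + 2*j)
-29 + a(4, 5)*g(10, 6) = -29 + (5*4)*(3 + 6² - 1*10 + 2*6) = -29 + 20*(3 + 36 - 10 + 12) = -29 + 20*41 = -29 + 820 = 791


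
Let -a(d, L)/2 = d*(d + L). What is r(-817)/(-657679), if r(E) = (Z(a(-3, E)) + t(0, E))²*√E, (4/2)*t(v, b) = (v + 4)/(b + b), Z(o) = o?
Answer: -16157513768881*I*√817/438993498031 ≈ -1052.0*I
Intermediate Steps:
a(d, L) = -2*d*(L + d) (a(d, L) = -2*d*(d + L) = -2*d*(L + d))
t(v, b) = (4 + v)/(4*b) (t(v, b) = ((v + 4)/(b + b))/2 = ((4 + v)/((2*b)))/2 = ((4 + v)*(1/(2*b)))/2 = ((4 + v)/(2*b))/2 = (4 + v)/(4*b))
r(E) = √E*(-18 + 1/E + 6*E)² (r(E) = (-2*(-3)*(E - 3) + (4 + 0)/(4*E))²*√E = (-2*(-3)*(-3 + E) + (¼)*4/E)²*√E = ((-18 + 6*E) + 1/E)²*√E = (-18 + 1/E + 6*E)²*√E = √E*(-18 + 1/E + 6*E)²)
r(-817)/(-657679) = ((1 + 6*(-817)*(-3 - 817))²/(-817)^(3/2))/(-657679) = ((I*√817/667489)*(1 + 6*(-817)*(-820))²)*(-1/657679) = ((I*√817/667489)*(1 + 4019640)²)*(-1/657679) = ((I*√817/667489)*4019641²)*(-1/657679) = ((I*√817/667489)*16157513768881)*(-1/657679) = (16157513768881*I*√817/667489)*(-1/657679) = -16157513768881*I*√817/438993498031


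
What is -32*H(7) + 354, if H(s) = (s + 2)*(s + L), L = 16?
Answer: -6270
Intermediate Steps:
H(s) = (2 + s)*(16 + s) (H(s) = (s + 2)*(s + 16) = (2 + s)*(16 + s))
-32*H(7) + 354 = -32*(32 + 7**2 + 18*7) + 354 = -32*(32 + 49 + 126) + 354 = -32*207 + 354 = -6624 + 354 = -6270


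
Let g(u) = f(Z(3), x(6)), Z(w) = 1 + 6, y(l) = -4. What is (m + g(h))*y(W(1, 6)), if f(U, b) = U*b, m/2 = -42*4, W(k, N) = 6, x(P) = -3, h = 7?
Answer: 1428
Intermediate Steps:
Z(w) = 7
m = -336 (m = 2*(-42*4) = 2*(-168) = -336)
g(u) = -21 (g(u) = 7*(-3) = -21)
(m + g(h))*y(W(1, 6)) = (-336 - 21)*(-4) = -357*(-4) = 1428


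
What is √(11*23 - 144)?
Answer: √109 ≈ 10.440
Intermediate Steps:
√(11*23 - 144) = √(253 - 144) = √109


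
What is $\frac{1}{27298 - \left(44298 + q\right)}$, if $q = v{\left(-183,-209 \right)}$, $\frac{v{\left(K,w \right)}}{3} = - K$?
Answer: $- \frac{1}{17549} \approx -5.6983 \cdot 10^{-5}$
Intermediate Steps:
$v{\left(K,w \right)} = - 3 K$ ($v{\left(K,w \right)} = 3 \left(- K\right) = - 3 K$)
$q = 549$ ($q = \left(-3\right) \left(-183\right) = 549$)
$\frac{1}{27298 - \left(44298 + q\right)} = \frac{1}{27298 - 44847} = \frac{1}{-17549} = - \frac{1}{17549}$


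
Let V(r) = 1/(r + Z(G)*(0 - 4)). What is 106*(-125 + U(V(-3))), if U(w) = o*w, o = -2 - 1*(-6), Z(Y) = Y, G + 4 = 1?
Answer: -118826/9 ≈ -13203.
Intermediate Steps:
G = -3 (G = -4 + 1 = -3)
V(r) = 1/(12 + r) (V(r) = 1/(r - 3*(0 - 4)) = 1/(r - 3*(-4)) = 1/(r + 12) = 1/(12 + r))
o = 4 (o = -2 + 6 = 4)
U(w) = 4*w
106*(-125 + U(V(-3))) = 106*(-125 + 4/(12 - 3)) = 106*(-125 + 4/9) = 106*(-1121/9) = -118826/9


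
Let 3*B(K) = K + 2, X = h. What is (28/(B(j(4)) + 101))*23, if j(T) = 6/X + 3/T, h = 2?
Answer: 7728/1235 ≈ 6.2575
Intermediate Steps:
X = 2
j(T) = 3 + 3/T (j(T) = 6/2 + 3/T = 6*(½) + 3/T = 3 + 3/T)
B(K) = ⅔ + K/3 (B(K) = (K + 2)/3 = (2 + K)/3 = ⅔ + K/3)
(28/(B(j(4)) + 101))*23 = (28/((⅔ + (3 + 3/4)/3) + 101))*23 = (28/((⅔ + (3 + 3*(¼))/3) + 101))*23 = (28/((⅔ + (3 + ¾)/3) + 101))*23 = (28/((⅔ + (⅓)*(15/4)) + 101))*23 = (28/((⅔ + 5/4) + 101))*23 = (28/(23/12 + 101))*23 = (28/(1235/12))*23 = (28*(12/1235))*23 = (336/1235)*23 = 7728/1235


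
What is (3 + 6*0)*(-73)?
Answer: -219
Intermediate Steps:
(3 + 6*0)*(-73) = (3 + 0)*(-73) = 3*(-73) = -219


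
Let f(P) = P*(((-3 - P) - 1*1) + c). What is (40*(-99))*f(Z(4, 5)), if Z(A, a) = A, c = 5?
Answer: 47520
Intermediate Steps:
f(P) = P*(1 - P) (f(P) = P*(((-3 - P) - 1*1) + 5) = P*(((-3 - P) - 1) + 5) = P*((-4 - P) + 5) = P*(1 - P))
(40*(-99))*f(Z(4, 5)) = (40*(-99))*(4*(1 - 1*4)) = -15840*(1 - 4) = -15840*(-3) = -3960*(-12) = 47520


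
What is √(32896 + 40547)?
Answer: √73443 ≈ 271.00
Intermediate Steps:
√(32896 + 40547) = √73443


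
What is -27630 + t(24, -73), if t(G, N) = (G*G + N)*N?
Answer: -64349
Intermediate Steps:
t(G, N) = N*(N + G²) (t(G, N) = (G² + N)*N = (N + G²)*N = N*(N + G²))
-27630 + t(24, -73) = -27630 - 73*(-73 + 24²) = -27630 - 73*(-73 + 576) = -27630 - 73*503 = -27630 - 36719 = -64349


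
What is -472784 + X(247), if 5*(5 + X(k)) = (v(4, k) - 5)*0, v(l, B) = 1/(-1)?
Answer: -472789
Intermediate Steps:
v(l, B) = -1
X(k) = -5 (X(k) = -5 + ((-1 - 5)*0)/5 = -5 + (-6*0)/5 = -5 + (⅕)*0 = -5 + 0 = -5)
-472784 + X(247) = -472784 - 5 = -472789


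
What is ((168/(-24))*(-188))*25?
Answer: 32900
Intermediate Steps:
((168/(-24))*(-188))*25 = ((168*(-1/24))*(-188))*25 = -7*(-188)*25 = 1316*25 = 32900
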